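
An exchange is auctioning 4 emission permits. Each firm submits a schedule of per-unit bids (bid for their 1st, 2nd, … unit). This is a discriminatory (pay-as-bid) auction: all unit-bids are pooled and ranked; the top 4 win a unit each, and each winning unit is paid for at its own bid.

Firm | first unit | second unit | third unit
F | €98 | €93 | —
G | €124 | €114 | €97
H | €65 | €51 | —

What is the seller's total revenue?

All unit-bids, highest first — top 4: 124 (G-1), 114 (G-2), 98 (F-1), 97 (G-3)
Next rejected bid: €93 (not a price — pay-as-bid).
Each winning unit pays its own bid.
Revenue = 124 + 114 + 98 + 97 = €433.

Total revenue: €433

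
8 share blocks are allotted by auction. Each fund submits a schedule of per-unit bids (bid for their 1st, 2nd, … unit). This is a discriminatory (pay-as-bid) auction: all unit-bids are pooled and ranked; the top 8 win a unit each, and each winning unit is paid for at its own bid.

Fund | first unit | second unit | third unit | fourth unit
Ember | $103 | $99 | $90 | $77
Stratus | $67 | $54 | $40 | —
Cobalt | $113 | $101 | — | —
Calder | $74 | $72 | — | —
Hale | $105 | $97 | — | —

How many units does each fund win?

Cobalt 2, Ember 4, Hale 2

All unit-bids, highest first — top 8: 113 (Cobalt-1), 105 (Hale-1), 103 (Ember-1), 101 (Cobalt-2), 99 (Ember-2), 97 (Hale-2), 90 (Ember-3), 77 (Ember-4)
Next rejected bid: $74 (not a price — pay-as-bid).
Allocation: Cobalt 2, Ember 4, Hale 2.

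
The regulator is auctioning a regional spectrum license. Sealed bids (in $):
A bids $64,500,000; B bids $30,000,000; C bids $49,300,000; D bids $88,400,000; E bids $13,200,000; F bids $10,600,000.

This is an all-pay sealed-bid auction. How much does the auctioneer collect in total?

Total revenue: $256,000,000

All-pay sealed-bid auction: the highest bidder wins the item, but every bidder pays their own bid.
Bids ranked: 88,400,000 (D) > 64,500,000 (A) > 49,300,000 (C) > 30,000,000 (B) > 13,200,000 (E) > 10,600,000 (F)
D wins with the top bid; all bids are sunk regardless.
Every bidder forfeits their bid regardless of winning.
Revenue = 64,500,000 + 30,000,000 + 49,300,000 + 88,400,000 + 13,200,000 + 10,600,000 = $256,000,000.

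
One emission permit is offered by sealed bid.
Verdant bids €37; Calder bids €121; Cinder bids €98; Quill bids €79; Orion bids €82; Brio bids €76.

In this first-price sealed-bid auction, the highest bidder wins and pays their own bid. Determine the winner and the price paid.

Calder pays €121

Bids ranked: 121 (Calder) > 98 (Cinder) > 82 (Orion) > 79 (Quill) > 76 (Brio) > 37 (Verdant)
First-price: Calder pays what they bid, €121.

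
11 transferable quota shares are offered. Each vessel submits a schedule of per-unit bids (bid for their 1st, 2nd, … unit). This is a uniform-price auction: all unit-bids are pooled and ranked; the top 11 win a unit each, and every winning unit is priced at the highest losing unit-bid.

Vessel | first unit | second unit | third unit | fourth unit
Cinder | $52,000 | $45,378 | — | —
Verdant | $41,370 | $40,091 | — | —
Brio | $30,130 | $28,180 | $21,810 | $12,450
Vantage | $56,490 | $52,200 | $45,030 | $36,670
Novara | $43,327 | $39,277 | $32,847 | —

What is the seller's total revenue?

Total revenue: $331,430

Merging the schedules and taking the best 11: 56,490 (Vantage-1), 52,200 (Vantage-2), 52,000 (Cinder-1), 45,378 (Cinder-2), 45,030 (Vantage-3), 43,327 (Novara-1), 41,370 (Verdant-1), 40,091 (Verdant-2), 39,277 (Novara-2), 36,670 (Vantage-4), 32,847 (Novara-3)
First bid not allocated: $30,130.
Allocation: Cinder 2, Novara 3, Vantage 4, Verdant 2. Every unit priced at $30,130.
Revenue = 11 × 30,130 = $331,430.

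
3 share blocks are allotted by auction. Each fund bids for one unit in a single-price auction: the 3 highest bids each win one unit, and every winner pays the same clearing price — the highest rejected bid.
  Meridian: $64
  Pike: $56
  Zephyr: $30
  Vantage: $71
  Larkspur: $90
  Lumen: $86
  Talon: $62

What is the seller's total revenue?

Sorting: 90 (Larkspur), 86 (Lumen), 71 (Vantage), 64 (Meridian), 62 (Talon), …
Top 3: Larkspur, Lumen, Vantage.
First losing bid is Meridian's $64, which sets the uniform price.
Total revenue = 3 × $64 = $192.

Total revenue: $192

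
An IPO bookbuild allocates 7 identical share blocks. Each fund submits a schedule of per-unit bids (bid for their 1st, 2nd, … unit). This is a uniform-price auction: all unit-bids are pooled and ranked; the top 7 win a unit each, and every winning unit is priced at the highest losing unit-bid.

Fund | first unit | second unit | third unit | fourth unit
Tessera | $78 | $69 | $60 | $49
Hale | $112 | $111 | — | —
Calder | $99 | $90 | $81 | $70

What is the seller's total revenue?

Merging the schedules and taking the best 7: 112 (Hale-1), 111 (Hale-2), 99 (Calder-1), 90 (Calder-2), 81 (Calder-3), 78 (Tessera-1), 70 (Calder-4)
The (k+1)-th unit-bid is $69.
Allocation: Calder 4, Hale 2, Tessera 1. Every unit priced at $69.
Revenue = 7 × 69 = $483.

Total revenue: $483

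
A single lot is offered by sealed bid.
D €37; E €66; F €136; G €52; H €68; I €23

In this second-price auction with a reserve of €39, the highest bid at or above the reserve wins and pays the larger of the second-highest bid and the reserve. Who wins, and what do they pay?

F pays €68

Sorting bids: 136 (F) > 68 (H) > 66 (E) > 52 (G) > 37 (D) > 23 (I)
Highest eligible bid: F at €136.
Second-highest bid €68 exceeds the reserve €39 → payment €68.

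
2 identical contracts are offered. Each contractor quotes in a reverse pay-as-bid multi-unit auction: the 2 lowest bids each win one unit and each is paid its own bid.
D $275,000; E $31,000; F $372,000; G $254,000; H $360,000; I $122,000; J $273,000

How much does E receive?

E is paid $31,000

Ordering the bids: 31,000 (E), 122,000 (I), 254,000 (G), 273,000 (J), …
Lowest 2: E, I.
E wins → own bid $31,000.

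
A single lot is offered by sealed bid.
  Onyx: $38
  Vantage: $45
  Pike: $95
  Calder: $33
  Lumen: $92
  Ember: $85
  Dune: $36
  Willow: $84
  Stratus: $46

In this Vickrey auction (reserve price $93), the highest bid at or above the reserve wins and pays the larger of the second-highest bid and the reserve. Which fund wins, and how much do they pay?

Bids in order: 95 (Pike) > 92 (Lumen) > 85 (Ember) > 84 (Willow) > 46 (Stratus) > 45 (Vantage) > …
Highest eligible bid: Pike at $95.
Second-highest bid $92 is below the reserve $93, so the reserve binds → payment $93.

Pike pays $93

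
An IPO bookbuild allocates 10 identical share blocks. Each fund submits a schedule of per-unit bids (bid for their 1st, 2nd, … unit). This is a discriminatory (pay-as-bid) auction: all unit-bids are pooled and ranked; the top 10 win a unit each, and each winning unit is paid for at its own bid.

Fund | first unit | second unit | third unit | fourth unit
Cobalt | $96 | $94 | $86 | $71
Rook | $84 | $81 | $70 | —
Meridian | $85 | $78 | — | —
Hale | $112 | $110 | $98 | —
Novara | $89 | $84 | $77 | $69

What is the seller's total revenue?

Pooled unit-bids ranked (top 10): 112 (Hale-1), 110 (Hale-2), 98 (Hale-3), 96 (Cobalt-1), 94 (Cobalt-2), 89 (Novara-1), 86 (Cobalt-3), 85 (Meridian-1), 84 (Rook-1), 84 (Novara-2)
Next rejected bid: $81 (not a price — pay-as-bid).
Each winning unit pays its own bid.
Revenue = 112 + 110 + 98 + 96 + 94 + 89 + 86 + 85 + 84 + 84 = $938.

Total revenue: $938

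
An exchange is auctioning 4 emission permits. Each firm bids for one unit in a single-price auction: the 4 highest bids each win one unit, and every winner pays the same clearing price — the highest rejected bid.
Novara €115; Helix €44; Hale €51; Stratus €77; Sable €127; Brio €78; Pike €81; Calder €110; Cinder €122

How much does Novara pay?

Bids ranked high→low: 127 (Sable), 122 (Cinder), 115 (Novara), 110 (Calder), 81 (Pike), 78 (Brio), …
Winners (4 units): Sable, Cinder, Novara, Calder.
First losing bid is Pike's €81, which sets the uniform price.
Novara wins → pays €81.

Novara pays €81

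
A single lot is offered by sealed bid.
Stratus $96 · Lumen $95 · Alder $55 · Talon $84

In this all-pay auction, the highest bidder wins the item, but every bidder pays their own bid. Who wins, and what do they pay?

Rule: the highest bidder wins the item, but every bidder pays their own bid.
Bids in order: 96 (Stratus) > 95 (Lumen) > 84 (Talon) > 55 (Alder)
Stratus wins with the top bid; all bids are sunk regardless.

Stratus pays $96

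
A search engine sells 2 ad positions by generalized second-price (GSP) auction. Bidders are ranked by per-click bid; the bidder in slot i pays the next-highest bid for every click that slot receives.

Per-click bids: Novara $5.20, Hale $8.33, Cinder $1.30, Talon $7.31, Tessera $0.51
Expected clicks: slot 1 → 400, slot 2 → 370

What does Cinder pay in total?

Cinder pays $0.00

Sorting advertisers: $8.33 (Hale) > $7.31 (Talon) > $5.20 (Novara) > …
Cinder ranks below slot 2 → no slot, pays nothing.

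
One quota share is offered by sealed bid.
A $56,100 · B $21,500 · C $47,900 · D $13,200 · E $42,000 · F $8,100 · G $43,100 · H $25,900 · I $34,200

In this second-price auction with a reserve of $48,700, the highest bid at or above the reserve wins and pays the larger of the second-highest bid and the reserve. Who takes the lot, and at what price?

Second-price auction with a reserve of $48,700: the highest bid at or above the reserve wins and pays the larger of the second-highest bid and the reserve.
Bids ranked: 56,100 (A) > 47,900 (C) > 43,100 (G) > 42,000 (E) > 34,200 (I) > 25,900 (H) > …
Highest eligible bid: A at $56,100.
max(second-highest $47,900, reserve $48,700) = $48,700.

A pays $48,700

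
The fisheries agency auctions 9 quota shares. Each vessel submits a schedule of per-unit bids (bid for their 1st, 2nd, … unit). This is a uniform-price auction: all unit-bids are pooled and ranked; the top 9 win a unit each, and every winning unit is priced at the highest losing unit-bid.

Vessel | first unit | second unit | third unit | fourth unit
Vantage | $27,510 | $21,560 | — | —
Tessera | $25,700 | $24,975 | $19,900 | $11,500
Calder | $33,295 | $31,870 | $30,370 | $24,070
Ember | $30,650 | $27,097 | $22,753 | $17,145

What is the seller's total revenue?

Total revenue: $204,777

All unit-bids, highest first — top 9: 33,295 (Calder-1), 31,870 (Calder-2), 30,650 (Ember-1), 30,370 (Calder-3), 27,510 (Vantage-1), 27,097 (Ember-2), 25,700 (Tessera-1), 24,975 (Tessera-2), 24,070 (Calder-4)
First bid not allocated: $22,753.
Allocation: Calder 4, Ember 2, Tessera 2, Vantage 1. Every unit priced at $22,753.
Revenue = 9 × 22,753 = $204,777.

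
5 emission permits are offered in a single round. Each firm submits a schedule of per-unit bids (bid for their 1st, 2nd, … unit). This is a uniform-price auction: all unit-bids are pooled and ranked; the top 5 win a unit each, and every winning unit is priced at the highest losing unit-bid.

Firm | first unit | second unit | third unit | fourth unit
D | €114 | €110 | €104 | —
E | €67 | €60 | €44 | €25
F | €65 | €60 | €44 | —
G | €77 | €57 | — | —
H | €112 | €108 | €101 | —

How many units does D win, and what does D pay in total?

D: 3 units, pays €303

Pooled unit-bids ranked (top 5): 114 (D-1), 112 (H-1), 110 (D-2), 108 (H-2), 104 (D-3)
First bid not allocated: €101.
D wins 3 unit(s) at €101 each.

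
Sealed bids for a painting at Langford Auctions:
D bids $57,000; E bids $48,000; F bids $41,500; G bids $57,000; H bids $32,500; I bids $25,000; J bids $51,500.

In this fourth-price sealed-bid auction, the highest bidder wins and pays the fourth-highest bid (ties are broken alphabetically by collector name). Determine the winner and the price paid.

Sorting bids: 57,000 (D) > 57,000 (G) > 51,500 (J) > 48,000 (E) > 41,500 (F) > 32,500 (H) > …
D and G tie at $57,000; tie-break gives it to D.
D wins; payment is bid #4 in the ranking = $48,000.

D pays $48,000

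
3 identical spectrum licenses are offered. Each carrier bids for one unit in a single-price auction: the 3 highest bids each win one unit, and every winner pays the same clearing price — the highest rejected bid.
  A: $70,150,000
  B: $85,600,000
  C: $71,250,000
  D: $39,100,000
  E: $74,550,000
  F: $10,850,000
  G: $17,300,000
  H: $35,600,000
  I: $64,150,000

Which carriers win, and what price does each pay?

Sorting: 85,600,000 (B), 74,550,000 (E), 71,250,000 (C), 70,150,000 (A), 64,150,000 (I), …
Winners (3 units): B, E, C.
First losing bid is A's $70,150,000, which sets the uniform price.

B, E, C; each pays $70,150,000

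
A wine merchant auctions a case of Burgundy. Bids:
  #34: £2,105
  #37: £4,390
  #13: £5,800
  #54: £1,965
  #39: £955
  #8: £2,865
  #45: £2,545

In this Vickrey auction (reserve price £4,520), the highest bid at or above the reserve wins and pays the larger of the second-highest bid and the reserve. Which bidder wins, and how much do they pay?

#13 pays £4,520

Bids in order: 5,800 (#13) > 4,390 (#37) > 2,865 (#8) > 2,545 (#45) > 2,105 (#34) > 1,965 (#54) > …
#13 has the top bid at or above the reserve (£5,800).
max(second-highest £4,390, reserve £4,520) = £4,520.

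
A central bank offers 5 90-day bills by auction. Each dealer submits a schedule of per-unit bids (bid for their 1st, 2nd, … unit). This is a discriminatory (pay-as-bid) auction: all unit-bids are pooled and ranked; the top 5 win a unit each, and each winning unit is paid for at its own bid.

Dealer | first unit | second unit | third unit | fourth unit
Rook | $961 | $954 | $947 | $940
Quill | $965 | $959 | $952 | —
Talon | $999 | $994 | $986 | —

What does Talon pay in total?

Talon pays $2,979

All unit-bids, highest first — top 5: 999 (Talon-1), 994 (Talon-2), 986 (Talon-3), 965 (Quill-1), 961 (Rook-1)
Next rejected bid: $959 (not a price — pay-as-bid).
Talon's winning unit-bids: 999 + 994 + 986 = $2,979.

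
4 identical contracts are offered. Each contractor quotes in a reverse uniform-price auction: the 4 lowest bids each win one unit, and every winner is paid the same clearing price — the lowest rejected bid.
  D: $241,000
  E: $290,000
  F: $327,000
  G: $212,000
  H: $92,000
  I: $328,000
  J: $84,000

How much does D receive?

D is paid $290,000

Sorting: 84,000 (J), 92,000 (H), 212,000 (G), 241,000 (D), 290,000 (E), 327,000 (F), …
The 4 lowest are J, H, G, D.
Lowest unsuccessful bid: $290,000 → clearing price.
D wins → is paid $290,000.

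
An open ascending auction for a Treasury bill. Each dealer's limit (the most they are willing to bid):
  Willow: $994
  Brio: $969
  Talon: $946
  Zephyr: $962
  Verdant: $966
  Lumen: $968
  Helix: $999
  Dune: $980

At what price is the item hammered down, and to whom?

Ascending (English) auction: the price rises until one bidder remains; the winner pays the price at which the last rival dropped out.
Limits in order: 999 (Helix) > 994 (Willow) > 980 (Dune) > 969 (Brio) > 968 (Lumen) > 966 (Verdant) > …
Willow is the last rival to drop out, at $994; Helix remains and wins at that price.

Helix wins at $994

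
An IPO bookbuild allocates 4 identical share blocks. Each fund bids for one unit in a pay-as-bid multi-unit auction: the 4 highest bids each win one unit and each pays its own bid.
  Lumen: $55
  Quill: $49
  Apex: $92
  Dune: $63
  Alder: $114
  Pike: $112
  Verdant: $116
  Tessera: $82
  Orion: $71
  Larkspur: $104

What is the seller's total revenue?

Ordering the bids: 116 (Verdant), 114 (Alder), 112 (Pike), 104 (Larkspur), 92 (Apex), 82 (Tessera), …
Winners (4 units): Verdant, Alder, Pike, Larkspur.
Total revenue = 116 + 114 + 112 + 104 = $446.

Total revenue: $446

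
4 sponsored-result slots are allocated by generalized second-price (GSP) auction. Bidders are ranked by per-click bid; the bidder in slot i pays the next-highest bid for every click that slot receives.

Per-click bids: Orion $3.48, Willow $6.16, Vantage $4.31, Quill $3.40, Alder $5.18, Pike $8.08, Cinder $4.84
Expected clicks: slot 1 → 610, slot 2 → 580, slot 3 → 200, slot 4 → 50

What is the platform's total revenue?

Ranked by bid: $8.08 (Pike) > $6.16 (Willow) > $5.18 (Alder) > $4.84 (Cinder) > $4.31 (Vantage) > …
Slot 1: Pike pays $6.16 × 610 = $3757.60
Slot 2: Willow pays $5.18 × 580 = $3004.40
Slot 3: Alder pays $4.84 × 200 = $968.00
Slot 4: Cinder pays $4.31 × 50 = $215.50
Total = $7945.50

Total revenue: $7945.50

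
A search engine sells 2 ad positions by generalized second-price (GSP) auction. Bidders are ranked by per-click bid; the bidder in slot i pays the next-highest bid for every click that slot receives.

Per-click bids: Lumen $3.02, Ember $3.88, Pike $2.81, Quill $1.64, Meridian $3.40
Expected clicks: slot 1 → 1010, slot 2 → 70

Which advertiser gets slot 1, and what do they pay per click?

Per-click bids in order: $3.88 (Ember) > $3.40 (Meridian) > $3.02 (Lumen) > …
Slot 1 goes to the first-ranked bidder, Ember, who pays the next bid down: $3.40/click.

Ember; $3.40 per click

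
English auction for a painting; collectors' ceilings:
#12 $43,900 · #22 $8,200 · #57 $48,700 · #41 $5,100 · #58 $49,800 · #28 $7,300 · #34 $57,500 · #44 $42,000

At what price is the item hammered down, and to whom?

Sorting limits: 57,500 (#34) > 49,800 (#58) > 48,700 (#57) > 43,900 (#12) > 42,000 (#44) > 8,200 (#22) > …
Once the price passes $49,800, only #34 is left; the hammer falls at #58's limit of $49,800.

#34 wins at $49,800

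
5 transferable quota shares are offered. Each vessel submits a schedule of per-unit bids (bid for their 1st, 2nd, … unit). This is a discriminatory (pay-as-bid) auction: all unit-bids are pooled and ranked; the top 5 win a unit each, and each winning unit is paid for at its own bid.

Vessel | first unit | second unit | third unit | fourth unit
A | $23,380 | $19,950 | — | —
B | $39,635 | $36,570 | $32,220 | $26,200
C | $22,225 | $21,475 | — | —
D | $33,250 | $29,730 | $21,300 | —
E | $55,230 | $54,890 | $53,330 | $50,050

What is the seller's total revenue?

Pooled unit-bids ranked (top 5): 55,230 (E-1), 54,890 (E-2), 53,330 (E-3), 50,050 (E-4), 39,635 (B-1)
Next rejected bid: $36,570 (not a price — pay-as-bid).
Each winning unit pays its own bid.
Revenue = 55,230 + 54,890 + 53,330 + 50,050 + 39,635 = $253,135.

Total revenue: $253,135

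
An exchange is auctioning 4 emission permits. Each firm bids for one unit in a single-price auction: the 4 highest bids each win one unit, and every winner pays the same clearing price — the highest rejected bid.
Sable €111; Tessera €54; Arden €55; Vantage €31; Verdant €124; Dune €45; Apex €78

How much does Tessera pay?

Tessera pays €0

Sorting: 124 (Verdant), 111 (Sable), 78 (Apex), 55 (Arden), 54 (Tessera), 45 (Dune), …
Top 4: Verdant, Sable, Apex, Arden.
First losing bid is Tessera's €54, which sets the uniform price.
Tessera does not win → pays €0.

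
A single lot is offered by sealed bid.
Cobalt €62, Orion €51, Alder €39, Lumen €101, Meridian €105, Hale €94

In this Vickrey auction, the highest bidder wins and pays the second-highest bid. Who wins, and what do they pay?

Vickrey auction: the highest bidder wins and pays the second-highest bid.
Bids in order: 105 (Meridian) > 101 (Lumen) > 94 (Hale) > 62 (Cobalt) > 51 (Orion) > 39 (Alder)
Meridian wins with the highest bid; price is set by the runner-up at €101.

Meridian pays €101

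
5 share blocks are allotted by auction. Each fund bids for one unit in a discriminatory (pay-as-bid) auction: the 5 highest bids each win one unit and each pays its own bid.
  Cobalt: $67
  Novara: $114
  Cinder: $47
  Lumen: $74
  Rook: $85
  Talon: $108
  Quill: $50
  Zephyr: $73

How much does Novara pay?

Novara pays $114

Bids ranked high→low: 114 (Novara), 108 (Talon), 85 (Rook), 74 (Lumen), 73 (Zephyr), 67 (Cobalt), 50 (Quill), …
The 5 highest are Novara, Talon, Rook, Lumen, Zephyr.
Novara wins → own bid $114.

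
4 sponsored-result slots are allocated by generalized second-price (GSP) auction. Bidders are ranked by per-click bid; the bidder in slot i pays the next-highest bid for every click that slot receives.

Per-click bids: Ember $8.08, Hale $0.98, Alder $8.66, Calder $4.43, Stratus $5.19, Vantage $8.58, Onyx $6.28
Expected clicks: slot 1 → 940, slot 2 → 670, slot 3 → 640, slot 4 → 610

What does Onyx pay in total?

Ranked by bid: $8.66 (Alder) > $8.58 (Vantage) > $8.08 (Ember) > $6.28 (Onyx) > $5.19 (Stratus) > …
Onyx holds slot 4 → pays next bid $5.19 × 610 clicks = $3165.90.

Onyx pays $3165.90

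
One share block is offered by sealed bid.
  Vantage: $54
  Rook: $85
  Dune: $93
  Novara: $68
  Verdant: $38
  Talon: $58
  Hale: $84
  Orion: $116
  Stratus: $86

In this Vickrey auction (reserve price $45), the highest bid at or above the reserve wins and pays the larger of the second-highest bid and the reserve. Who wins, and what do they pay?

Bids in order: 116 (Orion) > 93 (Dune) > 86 (Stratus) > 85 (Rook) > 84 (Hale) > 68 (Novara) > …
Highest eligible bid: Orion at $116.
max(second-highest $93, reserve $45) = $93; the reserve does not bind.

Orion pays $93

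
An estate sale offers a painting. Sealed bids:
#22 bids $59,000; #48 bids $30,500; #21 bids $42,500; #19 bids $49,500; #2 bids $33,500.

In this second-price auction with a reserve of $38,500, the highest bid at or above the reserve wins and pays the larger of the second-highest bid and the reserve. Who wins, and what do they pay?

#22 pays $49,500

Bids in order: 59,000 (#22) > 49,500 (#19) > 42,500 (#21) > 33,500 (#2) > 30,500 (#48)
Highest eligible bid: #22 at $59,000.
Second-highest bid $49,500 exceeds the reserve $38,500 → payment $49,500.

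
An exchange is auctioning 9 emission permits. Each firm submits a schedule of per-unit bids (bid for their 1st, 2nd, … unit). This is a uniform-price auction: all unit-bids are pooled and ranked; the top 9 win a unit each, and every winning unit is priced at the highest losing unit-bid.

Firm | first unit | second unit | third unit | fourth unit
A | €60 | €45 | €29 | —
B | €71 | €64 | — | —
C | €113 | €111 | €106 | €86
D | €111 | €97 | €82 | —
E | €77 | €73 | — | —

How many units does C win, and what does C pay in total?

C: 4 units, pays €284

Pooled unit-bids ranked (top 9): 113 (C-1), 111 (C-2), 111 (D-1), 106 (C-3), 97 (D-2), 86 (C-4), 82 (D-3), 77 (E-1), 73 (E-2)
First bid not allocated: €71.
C wins 4 unit(s) at €71 each.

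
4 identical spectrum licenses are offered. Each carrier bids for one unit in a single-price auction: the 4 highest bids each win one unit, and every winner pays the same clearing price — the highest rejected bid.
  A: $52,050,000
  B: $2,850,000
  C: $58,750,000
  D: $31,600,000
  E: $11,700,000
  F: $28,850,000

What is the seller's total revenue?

Total revenue: $46,800,000

Bids ranked high→low: 58,750,000 (C), 52,050,000 (A), 31,600,000 (D), 28,850,000 (F), 11,700,000 (E), 2,850,000 (B)
Winners (4 units): C, A, D, F.
Clearing price = highest rejected bid = $11,700,000.
Total revenue = 4 × $11,700,000 = $46,800,000.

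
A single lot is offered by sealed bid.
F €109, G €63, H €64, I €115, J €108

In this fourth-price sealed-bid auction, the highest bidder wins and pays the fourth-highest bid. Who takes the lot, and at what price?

Fourth-price sealed-bid auction: the highest bidder wins and pays the fourth-highest bid.
Bids in order: 115 (I) > 109 (F) > 108 (J) > 64 (H) > 63 (G)
I wins; payment is bid #4 in the ranking = €64.

I pays €64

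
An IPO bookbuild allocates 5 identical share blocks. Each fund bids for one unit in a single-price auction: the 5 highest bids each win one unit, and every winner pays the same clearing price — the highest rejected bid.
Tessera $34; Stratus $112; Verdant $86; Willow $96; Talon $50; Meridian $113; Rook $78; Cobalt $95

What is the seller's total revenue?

Bids ranked high→low: 113 (Meridian), 112 (Stratus), 96 (Willow), 95 (Cobalt), 86 (Verdant), 78 (Rook), 50 (Talon), …
The 5 highest are Meridian, Stratus, Willow, Cobalt, Verdant.
Highest unsuccessful bid: $78 → clearing price.
Total revenue = 5 × $78 = $390.

Total revenue: $390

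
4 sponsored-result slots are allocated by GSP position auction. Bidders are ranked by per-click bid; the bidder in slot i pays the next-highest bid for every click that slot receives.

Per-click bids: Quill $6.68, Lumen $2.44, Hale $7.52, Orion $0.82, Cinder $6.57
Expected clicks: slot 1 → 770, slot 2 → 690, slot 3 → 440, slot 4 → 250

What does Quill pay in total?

Sorting advertisers: $7.52 (Hale) > $6.68 (Quill) > $6.57 (Cinder) > $2.44 (Lumen) > $0.82 (Orion)
Quill holds slot 2 → pays next bid $6.57 × 690 clicks = $4533.30.

Quill pays $4533.30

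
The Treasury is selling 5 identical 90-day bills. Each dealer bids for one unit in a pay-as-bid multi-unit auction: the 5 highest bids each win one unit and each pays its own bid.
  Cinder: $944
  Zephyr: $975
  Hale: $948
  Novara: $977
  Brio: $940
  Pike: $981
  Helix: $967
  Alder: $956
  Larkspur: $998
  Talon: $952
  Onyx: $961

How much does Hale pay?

Hale pays $0

Sorting: 998 (Larkspur), 981 (Pike), 977 (Novara), 975 (Zephyr), 967 (Helix), 961 (Onyx), 956 (Alder), …
Winners (5 units): Larkspur, Pike, Novara, Zephyr, Helix.
Hale does not win → $0.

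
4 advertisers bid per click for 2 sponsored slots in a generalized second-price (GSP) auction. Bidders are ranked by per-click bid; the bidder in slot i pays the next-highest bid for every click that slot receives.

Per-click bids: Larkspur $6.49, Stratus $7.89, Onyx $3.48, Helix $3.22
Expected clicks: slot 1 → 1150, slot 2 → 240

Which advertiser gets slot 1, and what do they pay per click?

Sorting advertisers: $7.89 (Stratus) > $6.49 (Larkspur) > $3.48 (Onyx) > …
Slot 1 goes to the first-ranked bidder, Stratus, who pays the next bid down: $6.49/click.

Stratus; $6.49 per click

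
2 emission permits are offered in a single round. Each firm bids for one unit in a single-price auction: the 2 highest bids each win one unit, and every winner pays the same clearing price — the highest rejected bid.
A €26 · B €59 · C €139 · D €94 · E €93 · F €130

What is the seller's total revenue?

Ordering the bids: 139 (C), 130 (F), 94 (D), 93 (E), …
The 2 highest are C, F.
First losing bid is D's €94, which sets the uniform price.
Total revenue = 2 × €94 = €188.

Total revenue: €188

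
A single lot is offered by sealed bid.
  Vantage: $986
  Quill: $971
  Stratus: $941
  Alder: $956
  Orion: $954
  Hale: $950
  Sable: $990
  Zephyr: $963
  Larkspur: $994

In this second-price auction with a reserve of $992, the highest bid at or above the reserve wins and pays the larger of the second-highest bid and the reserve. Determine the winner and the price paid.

Second-price auction with a reserve of $992: the highest bid at or above the reserve wins and pays the larger of the second-highest bid and the reserve.
Sorting bids: 994 (Larkspur) > 990 (Sable) > 986 (Vantage) > 971 (Quill) > 963 (Zephyr) > 956 (Alder) > …
Highest eligible bid: Larkspur at $994.
max(second-highest $990, reserve $992) = $992.

Larkspur pays $992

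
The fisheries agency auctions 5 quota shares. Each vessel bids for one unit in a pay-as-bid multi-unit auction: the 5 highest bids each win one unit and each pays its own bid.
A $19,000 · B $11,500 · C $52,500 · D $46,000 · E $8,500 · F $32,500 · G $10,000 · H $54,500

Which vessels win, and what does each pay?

Bids ranked high→low: 54,500 (H), 52,500 (C), 46,000 (D), 32,500 (F), 19,000 (A), 11,500 (B), 10,000 (G), …
Winners (5 units): H, C, D, F, A.
Each winner pays its own bid: H $54,500, C $52,500, D $46,000, F $32,500, A $19,000.

H $54,500, C $52,500, D $46,000, F $32,500, A $19,000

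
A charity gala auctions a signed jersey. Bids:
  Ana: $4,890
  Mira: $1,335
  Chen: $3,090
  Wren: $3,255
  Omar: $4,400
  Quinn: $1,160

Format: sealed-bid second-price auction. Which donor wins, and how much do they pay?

Bids in order: 4,890 (Ana) > 4,400 (Omar) > 3,255 (Wren) > 3,090 (Chen) > 1,335 (Mira) > 1,160 (Quinn)
Ana is highest; pays the second-highest bid, $4,400.

Ana pays $4,400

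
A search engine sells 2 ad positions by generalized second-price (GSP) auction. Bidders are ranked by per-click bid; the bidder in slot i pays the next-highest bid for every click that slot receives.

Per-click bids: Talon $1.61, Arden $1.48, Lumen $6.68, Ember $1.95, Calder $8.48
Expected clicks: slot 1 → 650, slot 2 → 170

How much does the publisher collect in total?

Total revenue: $4673.50

Ranked by bid: $8.48 (Calder) > $6.68 (Lumen) > $1.95 (Ember) > …
Slot 1: Calder pays $6.68 × 650 = $4342.00
Slot 2: Lumen pays $1.95 × 170 = $331.50
Total = $4673.50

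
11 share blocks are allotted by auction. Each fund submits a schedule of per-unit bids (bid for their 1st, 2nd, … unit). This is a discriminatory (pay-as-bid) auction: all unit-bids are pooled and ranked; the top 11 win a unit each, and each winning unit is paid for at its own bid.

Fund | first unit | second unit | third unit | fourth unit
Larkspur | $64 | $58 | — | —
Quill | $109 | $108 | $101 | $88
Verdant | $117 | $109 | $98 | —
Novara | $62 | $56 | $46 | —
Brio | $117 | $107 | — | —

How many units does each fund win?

Brio 2, Larkspur 1, Novara 1, Quill 4, Verdant 3

Merging the schedules and taking the best 11: 117 (Verdant-1), 117 (Brio-1), 109 (Quill-1), 109 (Verdant-2), 108 (Quill-2), 107 (Brio-2), 101 (Quill-3), 98 (Verdant-3), 88 (Quill-4), 64 (Larkspur-1), 62 (Novara-1)
Next rejected bid: $58 (not a price — pay-as-bid).
Allocation: Brio 2, Larkspur 1, Novara 1, Quill 4, Verdant 3.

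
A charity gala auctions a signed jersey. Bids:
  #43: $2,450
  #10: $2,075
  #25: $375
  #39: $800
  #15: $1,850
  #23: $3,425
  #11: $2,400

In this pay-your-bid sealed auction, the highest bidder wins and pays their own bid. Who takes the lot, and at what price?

#23 pays $3,425

Bids ranked: 3,425 (#23) > 2,450 (#43) > 2,400 (#11) > 2,075 (#10) > 1,850 (#15) > 800 (#39) > …
First-price: #23 pays what they bid, $3,425.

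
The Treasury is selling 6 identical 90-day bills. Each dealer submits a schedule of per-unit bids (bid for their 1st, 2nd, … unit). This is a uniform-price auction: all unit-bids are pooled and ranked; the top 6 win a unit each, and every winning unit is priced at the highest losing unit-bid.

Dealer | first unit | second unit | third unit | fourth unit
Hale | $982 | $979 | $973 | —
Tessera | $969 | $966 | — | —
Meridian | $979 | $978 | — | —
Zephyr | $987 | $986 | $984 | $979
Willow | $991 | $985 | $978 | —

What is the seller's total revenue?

Total revenue: $5,874

All unit-bids, highest first — top 6: 991 (Willow-1), 987 (Zephyr-1), 986 (Zephyr-2), 985 (Willow-2), 984 (Zephyr-3), 982 (Hale-1)
First bid not allocated: $979.
Allocation: Hale 1, Willow 2, Zephyr 3. Every unit priced at $979.
Revenue = 6 × 979 = $5,874.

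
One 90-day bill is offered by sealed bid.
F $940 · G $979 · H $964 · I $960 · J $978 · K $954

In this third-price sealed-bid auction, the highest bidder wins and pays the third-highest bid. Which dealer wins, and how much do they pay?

G pays $964

Bids ranked: 979 (G) > 978 (J) > 964 (H) > 960 (I) > 954 (K) > 940 (F)
G is highest; pays the third-highest bid, $964.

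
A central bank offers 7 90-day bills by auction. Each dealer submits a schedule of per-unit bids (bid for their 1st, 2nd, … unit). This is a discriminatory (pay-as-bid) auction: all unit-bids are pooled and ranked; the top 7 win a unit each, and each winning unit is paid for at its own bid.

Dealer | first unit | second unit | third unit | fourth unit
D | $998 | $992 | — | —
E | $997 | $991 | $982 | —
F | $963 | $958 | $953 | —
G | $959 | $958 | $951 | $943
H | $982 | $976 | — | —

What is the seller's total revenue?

Total revenue: $6,918

Pooled unit-bids ranked (top 7): 998 (D-1), 997 (E-1), 992 (D-2), 991 (E-2), 982 (E-3), 982 (H-1), 976 (H-2)
Next rejected bid: $963 (not a price — pay-as-bid).
Each winning unit pays its own bid.
Revenue = 998 + 997 + 992 + 991 + 982 + 982 + 976 = $6,918.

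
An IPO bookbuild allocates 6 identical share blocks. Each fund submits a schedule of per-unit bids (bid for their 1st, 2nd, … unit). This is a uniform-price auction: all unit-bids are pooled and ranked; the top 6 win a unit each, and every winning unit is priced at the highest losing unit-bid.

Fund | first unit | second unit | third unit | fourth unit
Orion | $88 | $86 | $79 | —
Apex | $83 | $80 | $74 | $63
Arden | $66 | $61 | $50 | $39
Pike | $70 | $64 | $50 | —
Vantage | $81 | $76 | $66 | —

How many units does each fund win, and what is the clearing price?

Merging the schedules and taking the best 6: 88 (Orion-1), 86 (Orion-2), 83 (Apex-1), 81 (Vantage-1), 80 (Apex-2), 79 (Orion-3)
The (k+1)-th unit-bid is $76.
Allocation: Apex 2, Orion 3, Vantage 1.

Apex 2, Orion 3, Vantage 1; clearing price $76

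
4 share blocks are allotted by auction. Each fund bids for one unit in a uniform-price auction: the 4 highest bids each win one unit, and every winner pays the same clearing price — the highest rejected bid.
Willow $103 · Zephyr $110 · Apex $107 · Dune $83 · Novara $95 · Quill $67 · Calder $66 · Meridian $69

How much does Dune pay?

Bids ranked high→low: 110 (Zephyr), 107 (Apex), 103 (Willow), 95 (Novara), 83 (Dune), 69 (Meridian), …
Winners (4 units): Zephyr, Apex, Willow, Novara.
Clearing price = highest rejected bid = $83.
Dune does not win → pays $0.

Dune pays $0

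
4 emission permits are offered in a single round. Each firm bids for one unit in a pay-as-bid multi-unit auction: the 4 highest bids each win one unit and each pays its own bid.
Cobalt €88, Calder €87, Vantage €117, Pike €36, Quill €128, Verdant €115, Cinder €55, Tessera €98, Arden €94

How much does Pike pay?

Pike pays €0

Bids ranked high→low: 128 (Quill), 117 (Vantage), 115 (Verdant), 98 (Tessera), 94 (Arden), 88 (Cobalt), …
Top 4: Quill, Vantage, Verdant, Tessera.
Pike does not win → €0.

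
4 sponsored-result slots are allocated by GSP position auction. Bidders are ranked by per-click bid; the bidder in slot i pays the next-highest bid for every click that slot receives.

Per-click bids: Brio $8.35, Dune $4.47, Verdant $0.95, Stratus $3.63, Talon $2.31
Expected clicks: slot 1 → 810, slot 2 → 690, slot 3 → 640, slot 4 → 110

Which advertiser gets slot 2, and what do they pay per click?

Sorting advertisers: $8.35 (Brio) > $4.47 (Dune) > $3.63 (Stratus) > $2.31 (Talon) > $0.95 (Verdant)
Slot 2 goes to the second-ranked bidder, Dune, who pays the next bid down: $3.63/click.

Dune; $3.63 per click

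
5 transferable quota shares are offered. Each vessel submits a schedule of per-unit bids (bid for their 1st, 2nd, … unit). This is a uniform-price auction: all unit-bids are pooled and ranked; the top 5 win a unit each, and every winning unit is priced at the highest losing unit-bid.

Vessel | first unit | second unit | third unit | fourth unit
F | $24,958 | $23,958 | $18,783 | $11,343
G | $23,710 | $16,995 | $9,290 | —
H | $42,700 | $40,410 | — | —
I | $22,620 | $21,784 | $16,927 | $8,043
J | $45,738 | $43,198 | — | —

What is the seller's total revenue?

Pooled unit-bids ranked (top 5): 45,738 (J-1), 43,198 (J-2), 42,700 (H-1), 40,410 (H-2), 24,958 (F-1)
The (k+1)-th unit-bid is $23,958.
Allocation: F 1, H 2, J 2. Every unit priced at $23,958.
Revenue = 5 × 23,958 = $119,790.

Total revenue: $119,790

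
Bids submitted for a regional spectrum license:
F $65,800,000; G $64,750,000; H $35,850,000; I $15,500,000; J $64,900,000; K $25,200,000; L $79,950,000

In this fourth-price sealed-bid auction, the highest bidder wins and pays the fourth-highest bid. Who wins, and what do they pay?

Bids in order: 79,950,000 (L) > 65,800,000 (F) > 64,900,000 (J) > 64,750,000 (G) > 35,850,000 (H) > 25,200,000 (K) > …
L is highest; pays the fourth-highest bid, $64,750,000.

L pays $64,750,000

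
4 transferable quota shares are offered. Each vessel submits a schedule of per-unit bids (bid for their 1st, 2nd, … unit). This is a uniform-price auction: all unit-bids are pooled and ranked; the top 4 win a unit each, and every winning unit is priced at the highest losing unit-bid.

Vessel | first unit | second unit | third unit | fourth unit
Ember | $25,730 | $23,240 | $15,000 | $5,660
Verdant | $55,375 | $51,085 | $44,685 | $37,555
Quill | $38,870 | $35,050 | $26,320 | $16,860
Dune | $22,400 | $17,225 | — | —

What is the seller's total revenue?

Total revenue: $150,220

All unit-bids, highest first — top 4: 55,375 (Verdant-1), 51,085 (Verdant-2), 44,685 (Verdant-3), 38,870 (Quill-1)
The (k+1)-th unit-bid is $37,555.
Allocation: Quill 1, Verdant 3. Every unit priced at $37,555.
Revenue = 4 × 37,555 = $150,220.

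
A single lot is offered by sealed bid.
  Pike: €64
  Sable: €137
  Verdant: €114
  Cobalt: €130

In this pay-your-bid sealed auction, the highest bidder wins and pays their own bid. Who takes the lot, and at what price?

Sable pays €137

Bids in order: 137 (Sable) > 130 (Cobalt) > 114 (Verdant) > 64 (Pike)
Sable is highest → pays own bid, €137.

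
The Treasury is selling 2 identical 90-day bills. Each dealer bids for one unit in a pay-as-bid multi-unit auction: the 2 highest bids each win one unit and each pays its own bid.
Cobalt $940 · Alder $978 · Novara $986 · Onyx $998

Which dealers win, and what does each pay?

Onyx $998, Novara $986

Bids ranked high→low: 998 (Onyx), 986 (Novara), 978 (Alder), 940 (Cobalt)
Top 2: Onyx, Novara.
Each winner pays its own bid: Onyx $998, Novara $986.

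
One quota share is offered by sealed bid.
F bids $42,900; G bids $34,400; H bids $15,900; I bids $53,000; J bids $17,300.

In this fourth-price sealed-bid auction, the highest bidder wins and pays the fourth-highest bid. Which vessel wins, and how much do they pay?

Fourth-price sealed-bid auction: the highest bidder wins and pays the fourth-highest bid.
Sorting bids: 53,000 (I) > 42,900 (F) > 34,400 (G) > 17,300 (J) > 15,900 (H)
I wins; payment is bid #4 in the ranking = $17,300.

I pays $17,300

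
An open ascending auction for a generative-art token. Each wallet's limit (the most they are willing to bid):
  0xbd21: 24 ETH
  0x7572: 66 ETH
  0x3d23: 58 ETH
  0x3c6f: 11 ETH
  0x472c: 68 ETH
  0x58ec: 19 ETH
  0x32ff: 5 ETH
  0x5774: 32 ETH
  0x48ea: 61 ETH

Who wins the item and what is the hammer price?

Limits in order: 68 (0x472c) > 66 (0x7572) > 61 (0x48ea) > 58 (0x3d23) > 32 (0x5774) > 24 (0xbd21) > …
Bidding ends when 0x7572 exits at 66 ETH; 0x472c takes it.

0x472c wins at 66 ETH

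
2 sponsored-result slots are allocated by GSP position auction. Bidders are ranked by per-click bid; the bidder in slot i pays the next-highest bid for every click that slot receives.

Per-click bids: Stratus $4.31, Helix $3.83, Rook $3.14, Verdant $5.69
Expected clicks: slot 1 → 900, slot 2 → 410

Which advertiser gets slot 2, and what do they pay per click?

Stratus; $3.83 per click

Ranked by bid: $5.69 (Verdant) > $4.31 (Stratus) > $3.83 (Helix) > …
Slot 2 goes to the second-ranked bidder, Stratus, who pays the next bid down: $3.83/click.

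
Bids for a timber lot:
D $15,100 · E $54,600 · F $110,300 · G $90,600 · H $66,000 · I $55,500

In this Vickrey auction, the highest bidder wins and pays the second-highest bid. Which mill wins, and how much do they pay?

Bids ranked: 110,300 (F) > 90,600 (G) > 66,000 (H) > 55,500 (I) > 54,600 (E) > 15,100 (D)
Second-price: F pays G's bid of $90,600.

F pays $90,600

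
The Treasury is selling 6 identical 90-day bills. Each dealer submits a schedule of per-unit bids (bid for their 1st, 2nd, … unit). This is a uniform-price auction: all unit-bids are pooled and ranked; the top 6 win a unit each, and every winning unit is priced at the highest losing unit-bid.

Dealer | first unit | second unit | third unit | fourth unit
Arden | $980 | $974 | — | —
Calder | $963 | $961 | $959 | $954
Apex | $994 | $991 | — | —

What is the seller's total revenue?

Total revenue: $5,754

Pooled unit-bids ranked (top 6): 994 (Apex-1), 991 (Apex-2), 980 (Arden-1), 974 (Arden-2), 963 (Calder-1), 961 (Calder-2)
First bid not allocated: $959.
Allocation: Apex 2, Arden 2, Calder 2. Every unit priced at $959.
Revenue = 6 × 959 = $5,754.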